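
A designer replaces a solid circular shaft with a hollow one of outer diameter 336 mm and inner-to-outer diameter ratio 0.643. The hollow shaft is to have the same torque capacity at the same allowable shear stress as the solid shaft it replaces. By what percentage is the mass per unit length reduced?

33.5 %

Equal τ_max and T ⇒ the solid shaft needs d_s³ = d_o³(1−k⁴), so d_s = 336·(1−0.643⁴)^(1/3) = 315.6 mm.
Area ratio A_h/A_s = d_o²(1−k²)/d_s² = (1−k²)/(1−k⁴)^(2/3) = 0.6646.
Mass saving = 1 − 0.6646 = 33.5 %.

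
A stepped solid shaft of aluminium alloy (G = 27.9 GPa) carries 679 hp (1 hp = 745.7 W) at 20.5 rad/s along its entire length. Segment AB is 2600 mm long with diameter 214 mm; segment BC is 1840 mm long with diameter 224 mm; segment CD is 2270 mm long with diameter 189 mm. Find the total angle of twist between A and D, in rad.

ω = 20.5 rad/s, so T = P/ω = 679×745.7 / 20.50 = 24700 N·m.
J_AB = π(0.214)⁴/32 = 2.06×10^-4 m⁴; J_BC = π(0.224)⁴/32 = 2.47×10^-4 m⁴; J_CD = π(0.189)⁴/32 = 1.25×10^-4 m⁴.
θ = (T/G)·Σ L_i/J_i = (24700/27.9×10⁹)·(2.60/2.06×10^-4 + 1.84/2.47×10^-4 + 2.27/1.25×10^-4) = 0.03381 rad.

0.0338 rad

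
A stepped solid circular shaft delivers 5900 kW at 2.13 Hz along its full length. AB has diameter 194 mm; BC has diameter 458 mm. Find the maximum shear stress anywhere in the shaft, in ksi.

44.6 ksi

ω = 2π·2.13 = 13.38 rad/s, so T = P/ω = 5900×10³ / 13.38 = 440900 N·m.
Under the same torque, τ_max = 16T/(πd³) is largest where d is smallest — segment AB (d = 194 mm).
τ_max = 16·440900/(π·(0.194)³) = 3.075×10^8 Pa.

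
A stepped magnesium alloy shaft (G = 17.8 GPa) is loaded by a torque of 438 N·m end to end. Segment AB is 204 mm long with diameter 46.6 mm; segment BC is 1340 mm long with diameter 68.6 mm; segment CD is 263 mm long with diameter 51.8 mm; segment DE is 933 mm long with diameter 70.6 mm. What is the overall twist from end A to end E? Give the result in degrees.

J_AB = π(0.0466)⁴/32 = 4.63×10^-7 m⁴; J_BC = π(0.0686)⁴/32 = 2.17×10^-6 m⁴; J_CD = π(0.0518)⁴/32 = 7.07×10^-7 m⁴; J_DE = π(0.0706)⁴/32 = 2.44×10^-6 m⁴.
θ = (T/G)·Σ L_i/J_i = (438.0/17.8×10⁹)·(0.204/4.63×10^-7 + 1.34/2.17×10^-6 + 0.263/7.07×10^-7 + 0.933/2.44×10^-6) = 0.04458 rad.

2.55°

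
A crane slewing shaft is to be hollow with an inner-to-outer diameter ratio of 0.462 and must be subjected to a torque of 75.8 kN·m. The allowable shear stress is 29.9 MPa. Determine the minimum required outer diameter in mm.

238 mm

For a hollow shaft with d_i/d_o = 0.462: τ_max = 16T/(π d_o³ (1−k⁴)), so d_o = [16T/(π τ_allow (1−k⁴))]^(1/3) = [16·75800/(π·2.99×10^7·0.9544)]^(1/3) = 0.2383 m.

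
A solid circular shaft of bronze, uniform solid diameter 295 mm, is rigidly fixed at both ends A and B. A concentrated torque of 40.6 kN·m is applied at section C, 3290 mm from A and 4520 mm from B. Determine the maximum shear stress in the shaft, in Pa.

4.66e6 Pa

With uniform GJ and both ends fixed, compatibility θ_AC = θ_CB gives T_A·a = T_B·b, together with T_A + T_B = T₀.
T_A = T₀·b/(a+b) = 40600·4520/7810 = 23500 N·m; T_B = 17100 N·m.
τ in each portion: τ_AC = 4.66×10^6 Pa, τ_CB = 3.39×10^6 Pa; maximum is in AC.
τ_max = T_AC·r/J = 23500·0.147/7.44×10^-4 = 4.661×10^6 Pa.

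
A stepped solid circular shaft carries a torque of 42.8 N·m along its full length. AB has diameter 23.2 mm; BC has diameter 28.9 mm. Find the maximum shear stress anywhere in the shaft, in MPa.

17.5 MPa

Under the same torque, τ_max = 16T/(πd³) is largest where d is smallest — segment AB (d = 23.2 mm).
τ_max = 16·42.80/(π·(0.0232)³) = 1.746×10^7 Pa.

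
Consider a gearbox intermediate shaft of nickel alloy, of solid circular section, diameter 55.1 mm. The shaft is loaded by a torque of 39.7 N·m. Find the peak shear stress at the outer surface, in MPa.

J = πd⁴/32 = π(0.0551)⁴/32 = 9.049×10^-7 m⁴.
τ_max = T·r/J = 39.70 × 0.0276 / 9.049×10^-7 = 1.209×10^6 Pa.

1.21 MPa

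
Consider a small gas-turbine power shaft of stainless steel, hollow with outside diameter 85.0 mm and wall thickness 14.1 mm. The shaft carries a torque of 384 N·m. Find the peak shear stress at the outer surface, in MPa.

J = π(d_o⁴ − d_i⁴)/32 = π(0.0850⁴ − 0.0568⁴)/32 = 4.103×10^-6 m⁴.
τ_max = T·r/J = 384.0 × 0.0425 / 4.103×10^-6 = 3.978×10^6 Pa.

3.98 MPa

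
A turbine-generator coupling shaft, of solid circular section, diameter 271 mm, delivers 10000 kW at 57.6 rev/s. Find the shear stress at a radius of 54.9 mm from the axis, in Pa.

2.86e6 Pa

ω = 2π·57.6 = 361.9 rad/s, so T = P/ω = 10000×10³ / 361.9 = 27630 N·m.
J = πd⁴/32 = π(0.271)⁴/32 = 5.295×10^-4 m⁴.
Shear stress varies linearly with radius: τ = T·r/J = 27630 × 0.0549 / 5.295×10^-4 = 2.865×10^6 Pa.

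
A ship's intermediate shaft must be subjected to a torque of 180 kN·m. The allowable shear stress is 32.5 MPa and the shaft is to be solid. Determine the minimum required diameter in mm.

For a solid shaft τ_max = 16T/(πd³), so d = (16T/(π τ_allow))^(1/3) = (16·180000/(π·3.25×10^7))^(1/3) = 0.3044 m.

304 mm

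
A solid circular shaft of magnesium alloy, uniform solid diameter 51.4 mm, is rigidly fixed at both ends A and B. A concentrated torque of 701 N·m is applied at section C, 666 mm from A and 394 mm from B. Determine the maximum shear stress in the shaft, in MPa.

16.5 MPa

With uniform GJ and both ends fixed, compatibility θ_AC = θ_CB gives T_A·a = T_B·b, together with T_A + T_B = T₀.
T_A = T₀·b/(a+b) = 701.0·394/1060 = 260.6 N·m; T_B = 440.4 N·m.
τ in each portion: τ_AC = 9.77×10^6 Pa, τ_CB = 1.65×10^7 Pa; maximum is in CB.
τ_max = T_CB·r/J = 440.4·0.0257/6.85×10^-7 = 1.652×10^7 Pa.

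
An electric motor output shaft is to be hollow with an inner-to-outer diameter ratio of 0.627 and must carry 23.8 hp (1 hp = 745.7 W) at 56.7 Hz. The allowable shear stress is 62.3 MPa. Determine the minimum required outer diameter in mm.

16.9 mm

ω = 2π·56.7 = 356.3 rad/s, so T = P/ω = 23.8×745.7 / 356.3 = 49.82 N·m.
For a hollow shaft with d_i/d_o = 0.627: τ_max = 16T/(π d_o³ (1−k⁴)), so d_o = [16T/(π τ_allow (1−k⁴))]^(1/3) = [16·49.82/(π·6.23×10^7·0.8454)]^(1/3) = 0.01689 m.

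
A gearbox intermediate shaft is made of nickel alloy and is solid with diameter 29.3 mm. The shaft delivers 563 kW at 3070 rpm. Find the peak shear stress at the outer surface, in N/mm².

ω = 2π·3070/60 = 321.5 rad/s, so T = P/ω = 563×10³ / 321.5 = 1751 N·m.
J = πd⁴/32 = π(0.0293)⁴/32 = 7.236×10^-8 m⁴.
τ_max = T·r/J = 1751 × 0.0146 / 7.236×10^-8 = 3.546×10^8 Pa.

355 N/mm²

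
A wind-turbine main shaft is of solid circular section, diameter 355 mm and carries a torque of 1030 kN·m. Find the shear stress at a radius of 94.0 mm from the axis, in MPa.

J = πd⁴/32 = π(0.355)⁴/32 = 1.559×10^-3 m⁴.
Shear stress varies linearly with radius: τ = T·r/J = 1.030e6 × 0.0940 / 1.559×10^-3 = 6.209×10^7 Pa.

62.1 MPa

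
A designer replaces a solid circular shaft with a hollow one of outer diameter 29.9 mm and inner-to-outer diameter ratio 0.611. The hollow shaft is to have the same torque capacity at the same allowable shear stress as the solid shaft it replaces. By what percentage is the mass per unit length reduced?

Equal τ_max and T ⇒ the solid shaft needs d_s³ = d_o³(1−k⁴), so d_s = 29.9·(1−0.611⁴)^(1/3) = 28.44 mm.
Area ratio A_h/A_s = d_o²(1−k²)/d_s² = (1−k²)/(1−k⁴)^(2/3) = 0.6926.
Mass saving = 1 − 0.6926 = 30.7 %.

30.7 %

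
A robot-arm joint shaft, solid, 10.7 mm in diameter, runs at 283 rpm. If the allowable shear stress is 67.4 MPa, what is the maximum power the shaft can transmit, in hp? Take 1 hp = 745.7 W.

0.644 hp

J = πd⁴/32 = π(0.0107)⁴/32 = 1.287×10^-9 m⁴.
T_max = τ_allow·J/r = 6.74×10^7 × 1.287×10^-9 / 0.00535 = 16.21 N·m.
ω = 2π·283/60 = 29.64 rad/s, so P_max = T_max·ω = 480.5 W.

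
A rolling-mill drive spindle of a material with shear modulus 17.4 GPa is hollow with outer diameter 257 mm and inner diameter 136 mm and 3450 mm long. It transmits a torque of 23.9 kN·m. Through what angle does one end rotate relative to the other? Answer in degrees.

J = π(d_o⁴ − d_i⁴)/32 = π(0.257⁴ − 0.136⁴)/32 = 3.947×10^-4 m⁴.
θ = T·L/(G·J) = 23900 × 3.45 / (17.4×10⁹ × 3.947×10^-4) = 0.01201 rad.

0.688°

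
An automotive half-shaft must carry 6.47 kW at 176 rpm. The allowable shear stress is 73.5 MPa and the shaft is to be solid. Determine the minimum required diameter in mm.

29.0 mm

ω = 2π·176/60 = 18.43 rad/s, so T = P/ω = 6.47×10³ / 18.43 = 351.0 N·m.
For a solid shaft τ_max = 16T/(πd³), so d = (16T/(π τ_allow))^(1/3) = (16·351.0/(π·7.35×10^7))^(1/3) = 0.02897 m.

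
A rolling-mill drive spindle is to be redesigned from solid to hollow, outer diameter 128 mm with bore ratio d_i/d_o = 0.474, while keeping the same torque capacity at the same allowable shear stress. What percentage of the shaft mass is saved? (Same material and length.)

19.7 %

Equal τ_max and T ⇒ the solid shaft needs d_s³ = d_o³(1−k⁴), so d_s = 128·(1−0.474⁴)^(1/3) = 125.8 mm.
Area ratio A_h/A_s = d_o²(1−k²)/d_s² = (1−k²)/(1−k⁴)^(2/3) = 0.8026.
Mass saving = 1 − 0.8026 = 19.7 %.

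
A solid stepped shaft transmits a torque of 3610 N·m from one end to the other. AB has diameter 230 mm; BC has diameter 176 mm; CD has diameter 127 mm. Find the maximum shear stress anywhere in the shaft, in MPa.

8.98 MPa

Under the same torque, τ_max = 16T/(πd³) is largest where d is smallest — segment CD (d = 127 mm).
τ_max = 16·3610/(π·(0.127)³) = 8.976×10^6 Pa.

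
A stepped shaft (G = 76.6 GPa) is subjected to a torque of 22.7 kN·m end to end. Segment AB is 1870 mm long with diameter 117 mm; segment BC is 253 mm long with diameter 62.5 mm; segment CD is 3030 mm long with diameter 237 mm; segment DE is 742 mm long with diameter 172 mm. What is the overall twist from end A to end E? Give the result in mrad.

J_AB = π(0.117)⁴/32 = 1.84×10^-5 m⁴; J_BC = π(0.0625)⁴/32 = 1.50×10^-6 m⁴; J_CD = π(0.237)⁴/32 = 3.10×10^-4 m⁴; J_DE = π(0.172)⁴/32 = 8.59×10^-5 m⁴.
θ = (T/G)·Σ L_i/J_i = (22700/76.6×10⁹)·(1.87/1.84×10^-5 + 0.253/1.50×10^-6 + 3.03/3.10×10^-4 + 0.742/8.59×10^-5) = 0.08563 rad.

85.6 mrad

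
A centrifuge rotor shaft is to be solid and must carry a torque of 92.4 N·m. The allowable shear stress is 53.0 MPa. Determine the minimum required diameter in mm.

20.7 mm

For a solid shaft τ_max = 16T/(πd³), so d = (16T/(π τ_allow))^(1/3) = (16·92.40/(π·5.30×10^7))^(1/3) = 0.02071 m.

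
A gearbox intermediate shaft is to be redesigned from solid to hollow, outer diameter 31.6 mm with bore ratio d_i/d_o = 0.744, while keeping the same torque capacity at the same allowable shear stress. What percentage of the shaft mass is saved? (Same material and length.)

Equal τ_max and T ⇒ the solid shaft needs d_s³ = d_o³(1−k⁴), so d_s = 31.6·(1−0.744⁴)^(1/3) = 27.97 mm.
Area ratio A_h/A_s = d_o²(1−k²)/d_s² = (1−k²)/(1−k⁴)^(2/3) = 0.5698.
Mass saving = 1 − 0.5698 = 43.0 %.

43.0 %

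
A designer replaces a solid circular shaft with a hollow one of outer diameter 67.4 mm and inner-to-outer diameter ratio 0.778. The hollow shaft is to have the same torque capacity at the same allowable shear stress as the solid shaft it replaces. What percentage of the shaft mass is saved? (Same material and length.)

46.5 %

Equal τ_max and T ⇒ the solid shaft needs d_s³ = d_o³(1−k⁴), so d_s = 67.4·(1−0.778⁴)^(1/3) = 57.89 mm.
Area ratio A_h/A_s = d_o²(1−k²)/d_s² = (1−k²)/(1−k⁴)^(2/3) = 0.5350.
Mass saving = 1 − 0.5350 = 46.5 %.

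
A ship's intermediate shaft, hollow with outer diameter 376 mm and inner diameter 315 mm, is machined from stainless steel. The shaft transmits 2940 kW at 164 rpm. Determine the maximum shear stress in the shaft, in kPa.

ω = 2π·164/60 = 17.17 rad/s, so T = P/ω = 2940×10³ / 17.17 = 171200 N·m.
J = π(d_o⁴ − d_i⁴)/32 = π(0.376⁴ − 0.315⁴)/32 = 9.956×10^-4 m⁴.
τ_max = T·r/J = 171200 × 0.188 / 9.956×10^-4 = 3.232×10^7 Pa.

32300 kPa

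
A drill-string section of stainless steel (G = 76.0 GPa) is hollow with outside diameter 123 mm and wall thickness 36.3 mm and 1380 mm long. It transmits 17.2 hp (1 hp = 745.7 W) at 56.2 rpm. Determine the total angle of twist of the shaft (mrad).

1.81 mrad

ω = 2π·56.2/60 = 5.885 rad/s, so T = P/ω = 17.2×745.7 / 5.885 = 2179 N·m.
J = π(d_o⁴ − d_i⁴)/32 = π(0.123⁴ − 0.0504⁴)/32 = 2.184×10^-5 m⁴.
θ = T·L/(G·J) = 2179 × 1.38 / (76.0×10⁹ × 2.184×10^-5) = 1.812×10^-3 rad.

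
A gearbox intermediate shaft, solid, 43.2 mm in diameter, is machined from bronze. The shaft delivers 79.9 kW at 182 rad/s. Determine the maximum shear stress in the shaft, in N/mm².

ω = 182 rad/s, so T = P/ω = 79.9×10³ / 182.0 = 439.0 N·m.
J = πd⁴/32 = π(0.0432)⁴/32 = 3.419×10^-7 m⁴.
τ_max = T·r/J = 439.0 × 0.0216 / 3.419×10^-7 = 2.773×10^7 Pa.

27.7 N/mm²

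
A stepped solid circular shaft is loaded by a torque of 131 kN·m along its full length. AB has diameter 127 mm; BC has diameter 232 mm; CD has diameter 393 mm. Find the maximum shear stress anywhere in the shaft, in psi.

47200 psi

Under the same torque, τ_max = 16T/(πd³) is largest where d is smallest — segment AB (d = 127 mm).
τ_max = 16·131000/(π·(0.127)³) = 3.257×10^8 Pa.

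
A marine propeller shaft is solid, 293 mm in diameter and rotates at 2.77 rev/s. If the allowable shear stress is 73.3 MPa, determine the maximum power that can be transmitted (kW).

6300 kW

J = πd⁴/32 = π(0.293)⁴/32 = 7.236×10^-4 m⁴.
T_max = τ_allow·J/r = 7.33×10^7 × 7.236×10^-4 / 0.146 = 362000 N·m.
ω = 2π·2.77 = 17.40 rad/s, so P_max = T_max·ω = 6.301×10^6 W.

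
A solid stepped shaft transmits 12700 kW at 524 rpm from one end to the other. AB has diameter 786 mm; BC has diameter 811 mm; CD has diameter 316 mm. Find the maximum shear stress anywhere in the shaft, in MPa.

ω = 2π·524/60 = 54.87 rad/s, so T = P/ω = 12700×10³ / 54.87 = 231400 N·m.
Under the same torque, τ_max = 16T/(πd³) is largest where d is smallest — segment CD (d = 316 mm).
τ_max = 16·231400/(π·(0.316)³) = 3.736×10^7 Pa.

37.4 MPa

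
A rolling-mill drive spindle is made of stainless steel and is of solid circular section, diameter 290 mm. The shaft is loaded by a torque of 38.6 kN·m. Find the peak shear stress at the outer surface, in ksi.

J = πd⁴/32 = π(0.290)⁴/32 = 6.944×10^-4 m⁴.
τ_max = T·r/J = 38600 × 0.145 / 6.944×10^-4 = 8.061×10^6 Pa.

1.17 ksi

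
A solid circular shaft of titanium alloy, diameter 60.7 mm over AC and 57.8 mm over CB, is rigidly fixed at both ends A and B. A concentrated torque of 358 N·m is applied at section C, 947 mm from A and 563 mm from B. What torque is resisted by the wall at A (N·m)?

Compatibility: T_A·a/J_AC = T_B·b/J_CB with T_A + T_B = T₀.
J_AC = 1.33×10^-6 m⁴, J_CB = 1.10×10^-6 m⁴, so T_A = T₀·(J_AC/a)/((J_AC/a)+(J_CB/b)) = 150.2 N·m, T_B = 207.8 N·m.

150 N·m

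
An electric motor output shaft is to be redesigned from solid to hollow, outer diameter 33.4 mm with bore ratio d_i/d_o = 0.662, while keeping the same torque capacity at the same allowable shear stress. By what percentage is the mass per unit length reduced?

Equal τ_max and T ⇒ the solid shaft needs d_s³ = d_o³(1−k⁴), so d_s = 33.4·(1−0.662⁴)^(1/3) = 31.11 mm.
Area ratio A_h/A_s = d_o²(1−k²)/d_s² = (1−k²)/(1−k⁴)^(2/3) = 0.6476.
Mass saving = 1 − 0.6476 = 35.2 %.

35.2 %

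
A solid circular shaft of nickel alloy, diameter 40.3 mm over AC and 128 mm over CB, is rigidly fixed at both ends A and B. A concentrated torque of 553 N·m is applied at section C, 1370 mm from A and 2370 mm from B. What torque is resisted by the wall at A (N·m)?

Compatibility: T_A·a/J_AC = T_B·b/J_CB with T_A + T_B = T₀.
J_AC = 2.59×10^-7 m⁴, J_CB = 2.64×10^-5 m⁴, so T_A = T₀·(J_AC/a)/((J_AC/a)+(J_CB/b)) = 9.243 N·m, T_B = 543.8 N·m.

9.24 N·m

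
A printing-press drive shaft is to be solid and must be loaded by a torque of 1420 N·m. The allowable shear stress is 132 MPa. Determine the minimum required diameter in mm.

For a solid shaft τ_max = 16T/(πd³), so d = (16T/(π τ_allow))^(1/3) = (16·1420/(π·1.32×10^8))^(1/3) = 0.03798 m.

38.0 mm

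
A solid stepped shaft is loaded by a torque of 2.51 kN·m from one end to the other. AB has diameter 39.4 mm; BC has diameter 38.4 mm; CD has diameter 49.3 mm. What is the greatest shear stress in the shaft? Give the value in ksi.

32.7 ksi

Under the same torque, τ_max = 16T/(πd³) is largest where d is smallest — segment BC (d = 38.4 mm).
τ_max = 16·2510/(π·(0.0384)³) = 2.258×10^8 Pa.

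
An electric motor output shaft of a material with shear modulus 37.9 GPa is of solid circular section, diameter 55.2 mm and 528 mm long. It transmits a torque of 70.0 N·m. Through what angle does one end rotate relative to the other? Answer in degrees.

J = πd⁴/32 = π(0.0552)⁴/32 = 9.115×10^-7 m⁴.
θ = T·L/(G·J) = 70.00 × 0.528 / (37.9×10⁹ × 9.115×10^-7) = 1.070×10^-3 rad.

0.0613°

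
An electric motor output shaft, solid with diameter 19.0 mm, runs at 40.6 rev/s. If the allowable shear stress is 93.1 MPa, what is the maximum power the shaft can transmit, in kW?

J = πd⁴/32 = π(0.0190)⁴/32 = 1.279×10^-8 m⁴.
T_max = τ_allow·J/r = 9.31×10^7 × 1.279×10^-8 / 0.00950 = 125.4 N·m.
ω = 2π·40.6 = 255.1 rad/s, so P_max = T_max·ω = 3.198×10^4 W.

32.0 kW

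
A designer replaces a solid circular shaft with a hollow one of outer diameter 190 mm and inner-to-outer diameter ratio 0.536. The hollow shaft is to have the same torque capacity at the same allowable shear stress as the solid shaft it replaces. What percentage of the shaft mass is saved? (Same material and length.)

24.5 %

Equal τ_max and T ⇒ the solid shaft needs d_s³ = d_o³(1−k⁴), so d_s = 190·(1−0.536⁴)^(1/3) = 184.6 mm.
Area ratio A_h/A_s = d_o²(1−k²)/d_s² = (1−k²)/(1−k⁴)^(2/3) = 0.7548.
Mass saving = 1 − 0.7548 = 24.5 %.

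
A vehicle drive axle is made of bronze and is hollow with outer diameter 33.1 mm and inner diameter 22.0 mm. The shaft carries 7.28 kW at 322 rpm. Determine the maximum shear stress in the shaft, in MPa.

37.7 MPa

ω = 2π·322/60 = 33.72 rad/s, so T = P/ω = 7.28×10³ / 33.72 = 215.9 N·m.
J = π(d_o⁴ − d_i⁴)/32 = π(0.0331⁴ − 0.0220⁴)/32 = 9.485×10^-8 m⁴.
τ_max = T·r/J = 215.9 × 0.0166 / 9.485×10^-8 = 3.767×10^7 Pa.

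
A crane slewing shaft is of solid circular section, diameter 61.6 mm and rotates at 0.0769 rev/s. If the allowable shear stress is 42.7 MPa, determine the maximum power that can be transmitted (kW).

J = πd⁴/32 = π(0.0616)⁴/32 = 1.414×10^-6 m⁴.
T_max = τ_allow·J/r = 4.27×10^7 × 1.414×10^-6 / 0.0308 = 1960 N·m.
ω = 2π·0.0769 = 0.4832 rad/s, so P_max = T_max·ω = 946.9 W.

0.947 kW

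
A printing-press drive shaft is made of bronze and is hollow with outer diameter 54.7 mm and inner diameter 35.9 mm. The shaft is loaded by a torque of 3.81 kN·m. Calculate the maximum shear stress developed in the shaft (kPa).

146000 kPa

J = π(d_o⁴ − d_i⁴)/32 = π(0.0547⁴ − 0.0359⁴)/32 = 7.158×10^-7 m⁴.
τ_max = T·r/J = 3810 × 0.0274 / 7.158×10^-7 = 1.456×10^8 Pa.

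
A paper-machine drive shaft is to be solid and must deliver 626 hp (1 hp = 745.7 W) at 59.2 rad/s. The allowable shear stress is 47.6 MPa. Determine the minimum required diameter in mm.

94.5 mm

ω = 59.2 rad/s, so T = P/ω = 626×745.7 / 59.20 = 7885 N·m.
For a solid shaft τ_max = 16T/(πd³), so d = (16T/(π τ_allow))^(1/3) = (16·7885/(π·4.76×10^7))^(1/3) = 0.09449 m.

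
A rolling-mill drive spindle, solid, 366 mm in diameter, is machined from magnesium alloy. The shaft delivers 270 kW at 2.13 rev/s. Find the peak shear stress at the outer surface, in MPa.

2.10 MPa

ω = 2π·2.13 = 13.38 rad/s, so T = P/ω = 270×10³ / 13.38 = 20170 N·m.
J = πd⁴/32 = π(0.366)⁴/32 = 1.762×10^-3 m⁴.
τ_max = T·r/J = 20170 × 0.183 / 1.762×10^-3 = 2.096×10^6 Pa.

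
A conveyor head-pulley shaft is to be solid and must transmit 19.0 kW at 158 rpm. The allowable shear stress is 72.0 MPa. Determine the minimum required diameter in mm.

43.3 mm

ω = 2π·158/60 = 16.55 rad/s, so T = P/ω = 19.0×10³ / 16.55 = 1148 N·m.
For a solid shaft τ_max = 16T/(πd³), so d = (16T/(π τ_allow))^(1/3) = (16·1148/(π·7.20×10^7))^(1/3) = 0.04331 m.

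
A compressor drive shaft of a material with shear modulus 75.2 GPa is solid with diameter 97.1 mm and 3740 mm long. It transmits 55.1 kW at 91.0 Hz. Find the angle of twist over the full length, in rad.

ω = 2π·91.0 = 571.8 rad/s, so T = P/ω = 55.1×10³ / 571.8 = 96.37 N·m.
J = πd⁴/32 = π(0.0971)⁴/32 = 8.727×10^-6 m⁴.
θ = T·L/(G·J) = 96.37 × 3.74 / (75.2×10⁹ × 8.727×10^-6) = 5.492×10^-4 rad.

5.49e-4 rad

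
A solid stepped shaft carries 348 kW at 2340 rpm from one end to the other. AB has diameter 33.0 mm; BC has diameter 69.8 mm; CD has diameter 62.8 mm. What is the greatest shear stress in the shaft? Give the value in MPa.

201 MPa

ω = 2π·2340/60 = 245.0 rad/s, so T = P/ω = 348×10³ / 245.0 = 1420 N·m.
Under the same torque, τ_max = 16T/(πd³) is largest where d is smallest — segment AB (d = 33.0 mm).
τ_max = 16·1420/(π·(0.0330)³) = 2.013×10^8 Pa.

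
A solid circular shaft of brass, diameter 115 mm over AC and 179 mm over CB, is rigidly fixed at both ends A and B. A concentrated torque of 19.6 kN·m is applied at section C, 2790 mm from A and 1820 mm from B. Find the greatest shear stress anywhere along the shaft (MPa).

15.7 MPa

Compatibility: T_A·a/J_AC = T_B·b/J_CB with T_A + T_B = T₀.
J_AC = 1.72×10^-5 m⁴, J_CB = 1.01×10^-4 m⁴, so T_A = T₀·(J_AC/a)/((J_AC/a)+(J_CB/b)) = 1960 N·m, T_B = 17640 N·m.
τ in each portion: τ_AC = 6.56×10^6 Pa, τ_CB = 1.57×10^7 Pa; maximum is in CB.
τ_max = T_CB·r/J = 17640·0.0895/1.01×10^-4 = 1.566×10^7 Pa.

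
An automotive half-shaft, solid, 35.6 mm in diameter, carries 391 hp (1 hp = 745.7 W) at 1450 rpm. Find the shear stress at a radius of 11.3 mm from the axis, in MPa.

ω = 2π·1450/60 = 151.8 rad/s, so T = P/ω = 391×745.7 / 151.8 = 1920 N·m.
J = πd⁴/32 = π(0.0356)⁴/32 = 1.577×10^-7 m⁴.
Shear stress varies linearly with radius: τ = T·r/J = 1920 × 0.0113 / 1.577×10^-7 = 1.376×10^8 Pa.

138 MPa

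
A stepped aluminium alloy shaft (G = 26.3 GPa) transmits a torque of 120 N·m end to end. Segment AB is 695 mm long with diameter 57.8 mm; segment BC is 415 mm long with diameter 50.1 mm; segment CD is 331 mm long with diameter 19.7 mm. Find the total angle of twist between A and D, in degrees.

J_AB = π(0.0578)⁴/32 = 1.10×10^-6 m⁴; J_BC = π(0.0501)⁴/32 = 6.19×10^-7 m⁴; J_CD = π(0.0197)⁴/32 = 1.48×10^-8 m⁴.
θ = (T/G)·Σ L_i/J_i = (120.0/26.3×10⁹)·(0.695/1.10×10^-6 + 0.415/6.19×10^-7 + 0.331/1.48×10^-8) = 0.1081 rad.

6.19°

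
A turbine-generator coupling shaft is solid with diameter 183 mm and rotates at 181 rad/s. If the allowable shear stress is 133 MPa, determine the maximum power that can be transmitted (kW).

J = πd⁴/32 = π(0.183)⁴/32 = 1.101×10^-4 m⁴.
T_max = τ_allow·J/r = 1.33×10^8 × 1.101×10^-4 / 0.0915 = 160000 N·m.
ω = 181 rad/s, so P_max = T_max·ω = 2.897×10^7 W.

29000 kW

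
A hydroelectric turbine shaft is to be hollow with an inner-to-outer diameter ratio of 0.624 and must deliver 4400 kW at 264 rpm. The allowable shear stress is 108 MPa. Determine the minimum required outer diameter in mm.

ω = 2π·264/60 = 27.65 rad/s, so T = P/ω = 4400×10³ / 27.65 = 159200 N·m.
For a hollow shaft with d_i/d_o = 0.624: τ_max = 16T/(π d_o³ (1−k⁴)), so d_o = [16T/(π τ_allow (1−k⁴))]^(1/3) = [16·159200/(π·1.08×10^8·0.8484)]^(1/3) = 0.2068 m.

207 mm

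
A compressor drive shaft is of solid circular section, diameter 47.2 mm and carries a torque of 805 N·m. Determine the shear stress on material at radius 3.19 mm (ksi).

J = πd⁴/32 = π(0.0472)⁴/32 = 4.873×10^-7 m⁴.
Shear stress varies linearly with radius: τ = T·r/J = 805.0 × 0.00319 / 4.873×10^-7 = 5.270×10^6 Pa.

0.764 ksi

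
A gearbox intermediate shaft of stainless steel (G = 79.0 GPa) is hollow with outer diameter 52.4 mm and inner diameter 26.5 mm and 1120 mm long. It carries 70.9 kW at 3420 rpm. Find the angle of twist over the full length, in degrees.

ω = 2π·3420/60 = 358.1 rad/s, so T = P/ω = 70.9×10³ / 358.1 = 198.0 N·m.
J = π(d_o⁴ − d_i⁴)/32 = π(0.0524⁴ − 0.0265⁴)/32 = 6.917×10^-7 m⁴.
θ = T·L/(G·J) = 198.0 × 1.12 / (79.0×10⁹ × 6.917×10^-7) = 4.057×10^-3 rad.

0.232°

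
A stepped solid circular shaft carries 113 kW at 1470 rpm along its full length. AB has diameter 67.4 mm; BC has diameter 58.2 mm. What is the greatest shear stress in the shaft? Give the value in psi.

ω = 2π·1470/60 = 153.9 rad/s, so T = P/ω = 113×10³ / 153.9 = 734.1 N·m.
Under the same torque, τ_max = 16T/(πd³) is largest where d is smallest — segment BC (d = 58.2 mm).
τ_max = 16·734.1/(π·(0.0582)³) = 1.896×10^7 Pa.

2750 psi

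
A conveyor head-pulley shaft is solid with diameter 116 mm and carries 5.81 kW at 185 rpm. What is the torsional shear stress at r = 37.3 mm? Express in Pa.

629000 Pa

ω = 2π·185/60 = 19.37 rad/s, so T = P/ω = 5.81×10³ / 19.37 = 299.9 N·m.
J = πd⁴/32 = π(0.116)⁴/32 = 1.778×10^-5 m⁴.
Shear stress varies linearly with radius: τ = T·r/J = 299.9 × 0.0373 / 1.778×10^-5 = 6.293×10^5 Pa.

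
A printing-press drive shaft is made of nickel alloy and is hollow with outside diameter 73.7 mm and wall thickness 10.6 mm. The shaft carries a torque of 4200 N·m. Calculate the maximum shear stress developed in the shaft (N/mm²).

72.0 N/mm²

J = π(d_o⁴ − d_i⁴)/32 = π(0.0737⁴ − 0.0525⁴)/32 = 2.151×10^-6 m⁴.
τ_max = T·r/J = 4200 × 0.0369 / 2.151×10^-6 = 7.196×10^7 Pa.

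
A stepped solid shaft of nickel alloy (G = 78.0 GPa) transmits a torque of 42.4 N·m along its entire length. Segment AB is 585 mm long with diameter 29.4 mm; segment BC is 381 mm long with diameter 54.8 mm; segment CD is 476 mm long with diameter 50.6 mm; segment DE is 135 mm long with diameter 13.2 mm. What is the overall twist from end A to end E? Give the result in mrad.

J_AB = π(0.0294)⁴/32 = 7.33×10^-8 m⁴; J_BC = π(0.0548)⁴/32 = 8.85×10^-7 m⁴; J_CD = π(0.0506)⁴/32 = 6.44×10^-7 m⁴; J_DE = π(0.0132)⁴/32 = 2.98×10^-9 m⁴.
θ = (T/G)·Σ L_i/J_i = (42.40/78.0×10⁹)·(0.585/7.33×10^-8 + 0.381/8.85×10^-7 + 0.476/6.44×10^-7 + 0.135/2.98×10^-9) = 0.02959 rad.

29.6 mrad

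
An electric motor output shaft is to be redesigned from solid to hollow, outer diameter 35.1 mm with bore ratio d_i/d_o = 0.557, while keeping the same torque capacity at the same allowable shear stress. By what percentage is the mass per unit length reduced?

26.2 %

Equal τ_max and T ⇒ the solid shaft needs d_s³ = d_o³(1−k⁴), so d_s = 35.1·(1−0.557⁴)^(1/3) = 33.94 mm.
Area ratio A_h/A_s = d_o²(1−k²)/d_s² = (1−k²)/(1−k⁴)^(2/3) = 0.7379.
Mass saving = 1 − 0.7379 = 26.2 %.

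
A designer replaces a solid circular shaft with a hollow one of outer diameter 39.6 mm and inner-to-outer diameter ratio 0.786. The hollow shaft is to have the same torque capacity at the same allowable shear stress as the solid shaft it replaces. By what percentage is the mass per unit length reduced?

47.3 %

Equal τ_max and T ⇒ the solid shaft needs d_s³ = d_o³(1−k⁴), so d_s = 39.6·(1−0.786⁴)^(1/3) = 33.74 mm.
Area ratio A_h/A_s = d_o²(1−k²)/d_s² = (1−k²)/(1−k⁴)^(2/3) = 0.5266.
Mass saving = 1 − 0.5266 = 47.3 %.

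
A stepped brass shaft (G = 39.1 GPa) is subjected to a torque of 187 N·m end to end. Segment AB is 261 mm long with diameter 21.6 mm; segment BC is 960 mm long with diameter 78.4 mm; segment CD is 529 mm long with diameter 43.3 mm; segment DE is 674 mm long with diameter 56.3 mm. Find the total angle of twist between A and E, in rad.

J_AB = π(0.0216)⁴/32 = 2.14×10^-8 m⁴; J_BC = π(0.0784)⁴/32 = 3.71×10^-6 m⁴; J_CD = π(0.0433)⁴/32 = 3.45×10^-7 m⁴; J_DE = π(0.0563)⁴/32 = 9.86×10^-7 m⁴.
θ = (T/G)·Σ L_i/J_i = (187.0/39.1×10⁹)·(0.261/2.14×10^-8 + 0.960/3.71×10^-6 + 0.529/3.45×10^-7 + 0.674/9.86×10^-7) = 0.07025 rad.

0.0702 rad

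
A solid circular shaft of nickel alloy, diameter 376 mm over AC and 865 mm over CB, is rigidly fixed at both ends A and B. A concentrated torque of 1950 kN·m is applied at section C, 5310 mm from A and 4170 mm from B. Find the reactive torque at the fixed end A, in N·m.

53200 N·m

Compatibility: T_A·a/J_AC = T_B·b/J_CB with T_A + T_B = T₀.
J_AC = 1.96×10^-3 m⁴, J_CB = 0.0550 m⁴, so T_A = T₀·(J_AC/a)/((J_AC/a)+(J_CB/b)) = 53180 N·m, T_B = 1.897e6 N·m.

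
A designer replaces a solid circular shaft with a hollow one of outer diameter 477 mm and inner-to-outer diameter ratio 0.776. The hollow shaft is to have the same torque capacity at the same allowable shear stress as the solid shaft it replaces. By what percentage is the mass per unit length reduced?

Equal τ_max and T ⇒ the solid shaft needs d_s³ = d_o³(1−k⁴), so d_s = 477·(1−0.776⁴)^(1/3) = 410.5 mm.
Area ratio A_h/A_s = d_o²(1−k²)/d_s² = (1−k²)/(1−k⁴)^(2/3) = 0.5371.
Mass saving = 1 − 0.5371 = 46.3 %.

46.3 %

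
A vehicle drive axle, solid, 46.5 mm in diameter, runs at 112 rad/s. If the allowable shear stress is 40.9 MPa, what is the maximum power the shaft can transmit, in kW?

J = πd⁴/32 = π(0.0465)⁴/32 = 4.590×10^-7 m⁴.
T_max = τ_allow·J/r = 4.09×10^7 × 4.590×10^-7 / 0.0232 = 807.4 N·m.
ω = 112 rad/s, so P_max = T_max·ω = 9.043×10^4 W.

90.4 kW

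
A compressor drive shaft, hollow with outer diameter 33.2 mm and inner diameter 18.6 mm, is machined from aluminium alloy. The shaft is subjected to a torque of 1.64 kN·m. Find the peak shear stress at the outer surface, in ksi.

36.7 ksi

J = π(d_o⁴ − d_i⁴)/32 = π(0.0332⁴ − 0.0186⁴)/32 = 1.075×10^-7 m⁴.
τ_max = T·r/J = 1640 × 0.0166 / 1.075×10^-7 = 2.532×10^8 Pa.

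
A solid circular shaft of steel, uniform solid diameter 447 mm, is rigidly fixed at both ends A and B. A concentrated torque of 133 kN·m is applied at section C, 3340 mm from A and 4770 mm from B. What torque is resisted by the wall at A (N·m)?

78200 N·m

With uniform GJ and both ends fixed, compatibility θ_AC = θ_CB gives T_A·a = T_B·b, together with T_A + T_B = T₀.
T_A = T₀·b/(a+b) = 133000·4770/8110 = 78230 N·m; T_B = 54770 N·m.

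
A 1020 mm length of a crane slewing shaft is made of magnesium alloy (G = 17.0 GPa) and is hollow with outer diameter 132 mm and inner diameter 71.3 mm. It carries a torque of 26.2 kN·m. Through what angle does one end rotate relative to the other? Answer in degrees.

J = π(d_o⁴ − d_i⁴)/32 = π(0.132⁴ − 0.0713⁴)/32 = 2.727×10^-5 m⁴.
θ = T·L/(G·J) = 26200 × 1.02 / (17.0×10⁹ × 2.727×10^-5) = 0.05765 rad.

3.30°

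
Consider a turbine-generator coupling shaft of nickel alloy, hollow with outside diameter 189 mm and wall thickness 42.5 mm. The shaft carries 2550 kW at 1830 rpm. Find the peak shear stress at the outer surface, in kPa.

11100 kPa

ω = 2π·1830/60 = 191.6 rad/s, so T = P/ω = 2550×10³ / 191.6 = 13310 N·m.
J = π(d_o⁴ − d_i⁴)/32 = π(0.189⁴ − 0.104⁴)/32 = 1.138×10^-4 m⁴.
τ_max = T·r/J = 13310 × 0.0945 / 1.138×10^-4 = 1.105×10^7 Pa.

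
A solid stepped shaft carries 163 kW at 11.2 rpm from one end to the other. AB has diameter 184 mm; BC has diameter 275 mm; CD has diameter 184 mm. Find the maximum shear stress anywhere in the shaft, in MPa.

114 MPa

ω = 2π·11.2/60 = 1.173 rad/s, so T = P/ω = 163×10³ / 1.173 = 139000 N·m.
Under the same torque, τ_max = 16T/(πd³) is largest where d is smallest — segment AB (d = 184 mm).
τ_max = 16·139000/(π·(0.184)³) = 1.136×10^8 Pa.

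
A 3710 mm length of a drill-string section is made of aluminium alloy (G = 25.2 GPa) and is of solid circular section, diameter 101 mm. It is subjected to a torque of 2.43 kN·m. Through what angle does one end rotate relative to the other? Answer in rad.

0.0350 rad

J = πd⁴/32 = π(0.101)⁴/32 = 1.022×10^-5 m⁴.
θ = T·L/(G·J) = 2430 × 3.71 / (25.2×10⁹ × 1.022×10^-5) = 0.03502 rad.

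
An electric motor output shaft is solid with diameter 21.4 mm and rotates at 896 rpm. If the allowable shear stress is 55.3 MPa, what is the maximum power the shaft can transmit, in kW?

9.98 kW

J = πd⁴/32 = π(0.0214)⁴/32 = 2.059×10^-8 m⁴.
T_max = τ_allow·J/r = 5.53×10^7 × 2.059×10^-8 / 0.0107 = 106.4 N·m.
ω = 2π·896/60 = 93.83 rad/s, so P_max = T_max·ω = 9985 W.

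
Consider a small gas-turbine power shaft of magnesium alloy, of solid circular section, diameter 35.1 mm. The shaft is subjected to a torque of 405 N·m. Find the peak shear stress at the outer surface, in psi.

J = πd⁴/32 = π(0.0351)⁴/32 = 1.490×10^-7 m⁴.
τ_max = T·r/J = 405.0 × 0.0175 / 1.490×10^-7 = 4.770×10^7 Pa.

6920 psi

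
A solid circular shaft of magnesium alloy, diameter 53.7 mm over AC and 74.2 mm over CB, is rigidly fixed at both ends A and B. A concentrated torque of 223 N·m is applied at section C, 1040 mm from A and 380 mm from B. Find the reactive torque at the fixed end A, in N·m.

Compatibility: T_A·a/J_AC = T_B·b/J_CB with T_A + T_B = T₀.
J_AC = 8.16×10^-7 m⁴, J_CB = 2.98×10^-6 m⁴, so T_A = T₀·(J_AC/a)/((J_AC/a)+(J_CB/b)) = 20.32 N·m, T_B = 202.7 N·m.

20.3 N·m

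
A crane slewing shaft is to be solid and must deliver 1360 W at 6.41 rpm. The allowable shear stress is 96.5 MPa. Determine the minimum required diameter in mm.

47.5 mm

ω = 2π·6.41/60 = 0.6713 rad/s, so T = P/ω = 1360 / 0.6713 = 2026 N·m.
For a solid shaft τ_max = 16T/(πd³), so d = (16T/(π τ_allow))^(1/3) = (16·2026/(π·9.65×10^7))^(1/3) = 0.04746 m.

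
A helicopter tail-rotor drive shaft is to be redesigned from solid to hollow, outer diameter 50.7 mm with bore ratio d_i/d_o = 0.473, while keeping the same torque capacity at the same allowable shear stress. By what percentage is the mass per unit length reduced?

Equal τ_max and T ⇒ the solid shaft needs d_s³ = d_o³(1−k⁴), so d_s = 50.7·(1−0.473⁴)^(1/3) = 49.84 mm.
Area ratio A_h/A_s = d_o²(1−k²)/d_s² = (1−k²)/(1−k⁴)^(2/3) = 0.8033.
Mass saving = 1 − 0.8033 = 19.7 %.

19.7 %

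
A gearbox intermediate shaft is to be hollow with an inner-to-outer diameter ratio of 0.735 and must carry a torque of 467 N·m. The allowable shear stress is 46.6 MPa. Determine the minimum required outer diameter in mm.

41.6 mm

For a hollow shaft with d_i/d_o = 0.735: τ_max = 16T/(π d_o³ (1−k⁴)), so d_o = [16T/(π τ_allow (1−k⁴))]^(1/3) = [16·467.0/(π·4.66×10^7·0.7082)]^(1/3) = 0.04162 m.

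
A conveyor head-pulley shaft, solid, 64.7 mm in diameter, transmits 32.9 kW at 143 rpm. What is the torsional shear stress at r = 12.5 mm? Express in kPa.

ω = 2π·143/60 = 14.97 rad/s, so T = P/ω = 32.9×10³ / 14.97 = 2197 N·m.
J = πd⁴/32 = π(0.0647)⁴/32 = 1.720×10^-6 m⁴.
Shear stress varies linearly with radius: τ = T·r/J = 2197 × 0.0125 / 1.720×10^-6 = 1.596×10^7 Pa.

16000 kPa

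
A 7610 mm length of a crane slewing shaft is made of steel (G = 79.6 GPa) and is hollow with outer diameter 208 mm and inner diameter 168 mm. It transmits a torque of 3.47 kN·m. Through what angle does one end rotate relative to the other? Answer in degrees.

0.180°

J = π(d_o⁴ − d_i⁴)/32 = π(0.208⁴ − 0.168⁴)/32 = 1.056×10^-4 m⁴.
θ = T·L/(G·J) = 3470 × 7.61 / (79.6×10⁹ × 1.056×10^-4) = 3.143×10^-3 rad.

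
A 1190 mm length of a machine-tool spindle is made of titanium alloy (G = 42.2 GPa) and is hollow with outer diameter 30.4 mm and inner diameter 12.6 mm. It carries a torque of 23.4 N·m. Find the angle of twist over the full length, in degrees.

J = π(d_o⁴ − d_i⁴)/32 = π(0.0304⁴ − 0.0126⁴)/32 = 8.137×10^-8 m⁴.
θ = T·L/(G·J) = 23.40 × 1.19 / (42.2×10⁹ × 8.137×10^-8) = 8.109×10^-3 rad.

0.465°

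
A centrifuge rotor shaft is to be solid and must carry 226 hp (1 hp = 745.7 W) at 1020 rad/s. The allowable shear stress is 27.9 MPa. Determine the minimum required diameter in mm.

ω = 1020 rad/s, so T = P/ω = 226×745.7 / 1020 = 165.2 N·m.
For a solid shaft τ_max = 16T/(πd³), so d = (16T/(π τ_allow))^(1/3) = (16·165.2/(π·2.79×10^7))^(1/3) = 0.03113 m.

31.1 mm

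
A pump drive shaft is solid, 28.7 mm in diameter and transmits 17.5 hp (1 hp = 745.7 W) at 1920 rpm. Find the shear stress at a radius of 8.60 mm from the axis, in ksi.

ω = 2π·1920/60 = 201.1 rad/s, so T = P/ω = 17.5×745.7 / 201.1 = 64.90 N·m.
J = πd⁴/32 = π(0.0287)⁴/32 = 6.661×10^-8 m⁴.
Shear stress varies linearly with radius: τ = T·r/J = 64.90 × 0.00860 / 6.661×10^-8 = 8.380×10^6 Pa.

1.22 ksi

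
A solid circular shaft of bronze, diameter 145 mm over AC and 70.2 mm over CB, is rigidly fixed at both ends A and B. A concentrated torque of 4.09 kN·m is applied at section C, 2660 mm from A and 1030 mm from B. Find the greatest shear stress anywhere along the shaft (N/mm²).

Compatibility: T_A·a/J_AC = T_B·b/J_CB with T_A + T_B = T₀.
J_AC = 4.34×10^-5 m⁴, J_CB = 2.38×10^-6 m⁴, so T_A = T₀·(J_AC/a)/((J_AC/a)+(J_CB/b)) = 3582 N·m, T_B = 508.2 N·m.
τ in each portion: τ_AC = 5.98×10^6 Pa, τ_CB = 7.48×10^6 Pa; maximum is in CB.
τ_max = T_CB·r/J = 508.2·0.0351/2.38×10^-6 = 7.481×10^6 Pa.

7.48 N/mm²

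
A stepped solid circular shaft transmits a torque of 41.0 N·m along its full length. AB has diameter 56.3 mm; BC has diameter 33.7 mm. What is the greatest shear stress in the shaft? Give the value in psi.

791 psi

Under the same torque, τ_max = 16T/(πd³) is largest where d is smallest — segment BC (d = 33.7 mm).
τ_max = 16·41.00/(π·(0.0337)³) = 5.456×10^6 Pa.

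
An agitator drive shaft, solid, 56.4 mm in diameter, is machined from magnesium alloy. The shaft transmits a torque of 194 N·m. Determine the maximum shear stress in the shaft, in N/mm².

J = πd⁴/32 = π(0.0564)⁴/32 = 9.934×10^-7 m⁴.
τ_max = T·r/J = 194.0 × 0.0282 / 9.934×10^-7 = 5.507×10^6 Pa.

5.51 N/mm²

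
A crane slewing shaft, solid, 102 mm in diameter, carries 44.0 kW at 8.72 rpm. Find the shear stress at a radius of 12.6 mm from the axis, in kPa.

ω = 2π·8.72/60 = 0.9132 rad/s, so T = P/ω = 44.0×10³ / 0.9132 = 48180 N·m.
J = πd⁴/32 = π(0.102)⁴/32 = 1.063×10^-5 m⁴.
Shear stress varies linearly with radius: τ = T·r/J = 48180 × 0.0126 / 1.063×10^-5 = 5.713×10^7 Pa.

57100 kPa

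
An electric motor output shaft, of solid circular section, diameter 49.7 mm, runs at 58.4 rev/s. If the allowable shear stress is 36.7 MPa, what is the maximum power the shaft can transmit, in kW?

J = πd⁴/32 = π(0.0497)⁴/32 = 5.990×10^-7 m⁴.
T_max = τ_allow·J/r = 3.67×10^7 × 5.990×10^-7 / 0.0249 = 884.6 N·m.
ω = 2π·58.4 = 366.9 rad/s, so P_max = T_max·ω = 3.246×10^5 W.

325 kW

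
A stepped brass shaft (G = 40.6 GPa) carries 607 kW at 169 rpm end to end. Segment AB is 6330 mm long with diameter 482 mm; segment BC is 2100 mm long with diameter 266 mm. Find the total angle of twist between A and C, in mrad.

4.62 mrad

ω = 2π·169/60 = 17.70 rad/s, so T = P/ω = 607×10³ / 17.70 = 34300 N·m.
J_AB = π(0.482)⁴/32 = 5.30×10^-3 m⁴; J_BC = π(0.266)⁴/32 = 4.92×10^-4 m⁴.
θ = (T/G)·Σ L_i/J_i = (34300/40.6×10⁹)·(6.33/5.30×10^-3 + 2.10/4.92×10^-4) = 4.619×10^-3 rad.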